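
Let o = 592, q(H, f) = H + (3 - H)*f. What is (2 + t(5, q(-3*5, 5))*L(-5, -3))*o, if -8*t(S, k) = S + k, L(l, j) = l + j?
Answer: 48544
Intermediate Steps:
L(l, j) = j + l
q(H, f) = H + f*(3 - H)
t(S, k) = -S/8 - k/8 (t(S, k) = -(S + k)/8 = -S/8 - k/8)
(2 + t(5, q(-3*5, 5))*L(-5, -3))*o = (2 + (-1/8*5 - (-3*5 + 3*5 - 1*(-3*5)*5)/8)*(-3 - 5))*592 = (2 + (-5/8 - (-15 + 15 - 1*(-15)*5)/8)*(-8))*592 = (2 + (-5/8 - (-15 + 15 + 75)/8)*(-8))*592 = (2 + (-5/8 - 1/8*75)*(-8))*592 = (2 + (-5/8 - 75/8)*(-8))*592 = (2 - 10*(-8))*592 = (2 + 80)*592 = 82*592 = 48544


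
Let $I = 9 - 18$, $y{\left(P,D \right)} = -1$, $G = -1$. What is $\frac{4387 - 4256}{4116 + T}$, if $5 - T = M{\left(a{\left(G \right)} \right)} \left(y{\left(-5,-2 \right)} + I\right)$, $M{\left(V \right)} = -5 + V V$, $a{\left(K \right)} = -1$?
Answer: $\frac{131}{4081} \approx 0.0321$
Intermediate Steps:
$I = -9$ ($I = 9 - 18 = -9$)
$M{\left(V \right)} = -5 + V^{2}$
$T = -35$ ($T = 5 - \left(-5 + \left(-1\right)^{2}\right) \left(-1 - 9\right) = 5 - \left(-5 + 1\right) \left(-10\right) = 5 - \left(-4\right) \left(-10\right) = 5 - 40 = -35$)
$\frac{4387 - 4256}{4116 + T} = \frac{4387 - 4256}{4116 - 35} = \frac{131}{4081}$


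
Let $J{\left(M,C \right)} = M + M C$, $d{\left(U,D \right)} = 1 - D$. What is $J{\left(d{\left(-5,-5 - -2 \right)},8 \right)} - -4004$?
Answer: $4040$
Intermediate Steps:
$J{\left(M,C \right)} = M + C M$
$J{\left(d{\left(-5,-5 - -2 \right)},8 \right)} - -4004 = \left(1 - \left(-5 - -2\right)\right) \left(1 + 8\right) - -4004 = \left(1 - \left(-5 + 2\right)\right) 9 + 4004 = \left(1 - -3\right) 9 + 4004 = \left(1 + 3\right) 9 + 4004 = 4 \cdot 9 + 4004 = 36 + 4004 = 4040$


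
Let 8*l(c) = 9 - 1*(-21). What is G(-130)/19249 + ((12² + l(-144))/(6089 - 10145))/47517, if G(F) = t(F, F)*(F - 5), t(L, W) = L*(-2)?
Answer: -9019718745653/4946452796064 ≈ -1.8235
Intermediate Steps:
t(L, W) = -2*L
l(c) = 15/4 (l(c) = (9 - 1*(-21))/8 = (9 + 21)/8 = (⅛)*30 = 15/4)
G(F) = -2*F*(-5 + F) (G(F) = (-2*F)*(F - 5) = (-2*F)*(-5 + F) = -2*F*(-5 + F))
G(-130)/19249 + ((12² + l(-144))/(6089 - 10145))/47517 = (2*(-130)*(5 - 1*(-130)))/19249 + ((12² + 15/4)/(6089 - 10145))/47517 = (2*(-130)*(5 + 130))*(1/19249) + ((144 + 15/4)/(-4056))*(1/47517) = (2*(-130)*135)*(1/19249) + ((591/4)*(-1/4056))*(1/47517) = -35100*1/19249 - 197/5408*1/47517 = -35100/19249 - 197/256971936 = -9019718745653/4946452796064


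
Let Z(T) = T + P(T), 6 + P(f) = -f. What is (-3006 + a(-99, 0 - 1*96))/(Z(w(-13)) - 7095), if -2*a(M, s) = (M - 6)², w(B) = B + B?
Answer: 631/526 ≈ 1.1996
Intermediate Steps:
w(B) = 2*B
P(f) = -6 - f
Z(T) = -6 (Z(T) = T + (-6 - T) = -6)
a(M, s) = -(-6 + M)²/2 (a(M, s) = -(M - 6)²/2 = -(-6 + M)²/2)
(-3006 + a(-99, 0 - 1*96))/(Z(w(-13)) - 7095) = (-3006 - (-6 - 99)²/2)/(-6 - 7095) = (-3006 - ½*(-105)²)/(-7101) = (-3006 - ½*11025)*(-1/7101) = (-3006 - 11025/2)*(-1/7101) = -17037/2*(-1/7101) = 631/526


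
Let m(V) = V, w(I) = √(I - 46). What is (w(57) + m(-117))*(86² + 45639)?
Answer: -6205095 + 53035*√11 ≈ -6.0292e+6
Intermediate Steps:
w(I) = √(-46 + I)
(w(57) + m(-117))*(86² + 45639) = (√(-46 + 57) - 117)*(86² + 45639) = (√11 - 117)*(7396 + 45639) = (-117 + √11)*53035 = -6205095 + 53035*√11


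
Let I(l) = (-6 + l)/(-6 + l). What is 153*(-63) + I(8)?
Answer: -9638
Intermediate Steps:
I(l) = 1
153*(-63) + I(8) = 153*(-63) + 1 = -9639 + 1 = -9638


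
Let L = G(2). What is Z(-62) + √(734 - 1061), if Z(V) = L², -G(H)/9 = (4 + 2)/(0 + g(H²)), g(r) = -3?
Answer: 324 + I*√327 ≈ 324.0 + 18.083*I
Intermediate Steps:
G(H) = 18 (G(H) = -9*(4 + 2)/(0 - 3) = -54/(-3) = -54*(-1)/3 = -9*(-2) = 18)
L = 18
Z(V) = 324 (Z(V) = 18² = 324)
Z(-62) + √(734 - 1061) = 324 + √(734 - 1061) = 324 + √(-327) = 324 + I*√327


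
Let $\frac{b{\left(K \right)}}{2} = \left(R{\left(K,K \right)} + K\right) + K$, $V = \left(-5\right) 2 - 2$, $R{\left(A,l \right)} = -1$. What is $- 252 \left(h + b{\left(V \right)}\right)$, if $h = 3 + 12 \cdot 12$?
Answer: $-24444$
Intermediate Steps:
$h = 147$ ($h = 3 + 144 = 147$)
$V = -12$ ($V = -10 - 2 = -12$)
$b{\left(K \right)} = -2 + 4 K$ ($b{\left(K \right)} = 2 \left(\left(-1 + K\right) + K\right) = 2 \left(-1 + 2 K\right) = -2 + 4 K$)
$- 252 \left(h + b{\left(V \right)}\right) = - 252 \left(147 + \left(-2 + 4 \left(-12\right)\right)\right) = - 252 \left(147 - 50\right) = \left(-252\right) 97 = -24444$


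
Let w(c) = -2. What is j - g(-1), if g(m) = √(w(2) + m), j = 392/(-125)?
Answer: -392/125 - I*√3 ≈ -3.136 - 1.732*I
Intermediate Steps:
j = -392/125 (j = 392*(-1/125) = -392/125 ≈ -3.1360)
g(m) = √(-2 + m)
j - g(-1) = -392/125 - √(-2 - 1) = -392/125 - √(-3) = -392/125 - I*√3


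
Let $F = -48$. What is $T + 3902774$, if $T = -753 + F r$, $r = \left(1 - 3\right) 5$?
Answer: $3902501$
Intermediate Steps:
$r = -10$ ($r = \left(-2\right) 5 = -10$)
$T = -273$ ($T = -753 - -480 = -753 + 480 = -273$)
$T + 3902774 = -273 + 3902774 = 3902501$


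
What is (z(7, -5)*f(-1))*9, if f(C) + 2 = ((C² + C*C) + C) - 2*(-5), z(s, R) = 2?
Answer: 162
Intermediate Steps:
f(C) = 8 + C + 2*C² (f(C) = -2 + (((C² + C*C) + C) - 2*(-5)) = -2 + (((C² + C²) + C) + 10) = -2 + ((2*C² + C) + 10) = -2 + ((C + 2*C²) + 10) = -2 + (10 + C + 2*C²) = 8 + C + 2*C²)
(z(7, -5)*f(-1))*9 = (2*(8 - 1 + 2*(-1)²))*9 = (2*(8 - 1 + 2*1))*9 = (2*(8 - 1 + 2))*9 = (2*9)*9 = 18*9 = 162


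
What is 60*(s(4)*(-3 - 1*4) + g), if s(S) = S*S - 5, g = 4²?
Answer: -3660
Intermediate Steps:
g = 16
s(S) = -5 + S² (s(S) = S² - 5 = -5 + S²)
60*(s(4)*(-3 - 1*4) + g) = 60*((-5 + 4²)*(-3 - 1*4) + 16) = 60*((-5 + 16)*(-3 - 4) + 16) = 60*(11*(-7) + 16) = 60*(-77 + 16) = 60*(-61) = -3660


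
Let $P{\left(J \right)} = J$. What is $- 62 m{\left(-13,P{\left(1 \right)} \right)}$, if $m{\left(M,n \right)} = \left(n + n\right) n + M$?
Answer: $682$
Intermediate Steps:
$m{\left(M,n \right)} = M + 2 n^{2}$ ($m{\left(M,n \right)} = 2 n n + M = 2 n^{2} + M = M + 2 n^{2}$)
$- 62 m{\left(-13,P{\left(1 \right)} \right)} = - 62 \left(-13 + 2 \cdot 1^{2}\right) = - 62 \left(-13 + 2 \cdot 1\right) = - 62 \left(-13 + 2\right) = \left(-62\right) \left(-11\right) = 682$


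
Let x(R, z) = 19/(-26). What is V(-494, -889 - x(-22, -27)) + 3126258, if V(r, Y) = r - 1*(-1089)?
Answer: 3126853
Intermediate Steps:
x(R, z) = -19/26 (x(R, z) = 19*(-1/26) = -19/26)
V(r, Y) = 1089 + r (V(r, Y) = r + 1089 = 1089 + r)
V(-494, -889 - x(-22, -27)) + 3126258 = (1089 - 494) + 3126258 = 595 + 3126258 = 3126853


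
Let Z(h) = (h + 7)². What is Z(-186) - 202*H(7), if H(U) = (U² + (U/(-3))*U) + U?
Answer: 72085/3 ≈ 24028.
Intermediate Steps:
H(U) = U + 2*U²/3 (H(U) = (U² + (U*(-⅓))*U) + U = (U² + (-U/3)*U) + U = (U² - U²/3) + U = 2*U²/3 + U = U + 2*U²/3)
Z(h) = (7 + h)²
Z(-186) - 202*H(7) = (7 - 186)² - 202*(⅓)*7*(3 + 2*7) = (-179)² - 202*(⅓)*7*(3 + 14) = 32041 - 202*(⅓)*7*17 = 32041 - 202*119/3 = 32041 - 1*24038/3 = 32041 - 24038/3 = 72085/3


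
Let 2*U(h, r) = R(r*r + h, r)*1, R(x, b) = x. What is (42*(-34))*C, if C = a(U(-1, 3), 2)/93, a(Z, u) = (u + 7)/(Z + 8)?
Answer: -357/31 ≈ -11.516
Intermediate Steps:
U(h, r) = h/2 + r²/2 (U(h, r) = ((r*r + h)*1)/2 = ((r² + h)*1)/2 = ((h + r²)*1)/2 = (h + r²)/2 = h/2 + r²/2)
a(Z, u) = (7 + u)/(8 + Z)
C = 1/124 (C = ((7 + 2)/(8 + ((½)*(-1) + (½)*3²)))/93 = (9/(8 + (-½ + (½)*9)))*(1/93) = (9/(8 + (-½ + 9/2)))*(1/93) = (9/(8 + 4))*(1/93) = (9/12)*(1/93) = ((1/12)*9)*(1/93) = (¾)*(1/93) = 1/124 ≈ 0.0080645)
(42*(-34))*C = (42*(-34))*(1/124) = -1428*1/124 = -357/31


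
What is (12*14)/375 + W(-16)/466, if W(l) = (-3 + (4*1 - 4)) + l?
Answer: 23721/58250 ≈ 0.40723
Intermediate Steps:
W(l) = -3 + l (W(l) = (-3 + (4 - 4)) + l = (-3 + 0) + l = -3 + l)
(12*14)/375 + W(-16)/466 = (12*14)/375 + (-3 - 16)/466 = 168*(1/375) - 19*1/466 = 56/125 - 19/466 = 23721/58250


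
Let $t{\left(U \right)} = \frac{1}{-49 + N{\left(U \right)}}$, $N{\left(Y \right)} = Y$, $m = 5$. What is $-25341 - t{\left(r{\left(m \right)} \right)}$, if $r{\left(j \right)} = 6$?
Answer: $- \frac{1089662}{43} \approx -25341.0$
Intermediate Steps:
$t{\left(U \right)} = \frac{1}{-49 + U}$
$-25341 - t{\left(r{\left(m \right)} \right)} = -25341 - \frac{1}{-49 + 6} = -25341 - \frac{1}{-43} = -25341 - - \frac{1}{43} = -25341 + \frac{1}{43} = - \frac{1089662}{43}$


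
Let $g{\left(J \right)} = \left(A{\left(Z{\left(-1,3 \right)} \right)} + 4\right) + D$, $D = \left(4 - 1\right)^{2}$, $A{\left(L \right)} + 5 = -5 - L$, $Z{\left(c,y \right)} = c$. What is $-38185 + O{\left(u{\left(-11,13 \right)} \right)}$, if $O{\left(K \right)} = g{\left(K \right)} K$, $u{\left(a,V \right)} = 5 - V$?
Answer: $-38217$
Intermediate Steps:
$A{\left(L \right)} = -10 - L$ ($A{\left(L \right)} = -5 - \left(5 + L\right) = -10 - L$)
$D = 9$ ($D = 3^{2} = 9$)
$g{\left(J \right)} = 4$ ($g{\left(J \right)} = \left(\left(-10 - -1\right) + 4\right) + 9 = \left(\left(-10 + 1\right) + 4\right) + 9 = \left(-9 + 4\right) + 9 = -5 + 9 = 4$)
$O{\left(K \right)} = 4 K$
$-38185 + O{\left(u{\left(-11,13 \right)} \right)} = -38185 + 4 \left(5 - 13\right) = -38185 + 4 \left(-8\right) = -38185 - 32 = -38217$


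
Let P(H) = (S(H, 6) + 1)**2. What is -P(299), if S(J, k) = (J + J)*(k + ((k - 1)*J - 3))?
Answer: -802466598025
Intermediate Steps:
S(J, k) = 2*J*(-3 + k + J*(-1 + k)) (S(J, k) = (2*J)*(k + ((-1 + k)*J - 3)) = (2*J)*(k + (J*(-1 + k) - 3)) = (2*J)*(k + (-3 + J*(-1 + k))) = (2*J)*(-3 + k + J*(-1 + k)) = 2*J*(-3 + k + J*(-1 + k)))
P(H) = (1 + 2*H*(3 + 5*H))**2 (P(H) = (2*H*(-3 + 6 - H + H*6) + 1)**2 = (2*H*(-3 + 6 - H + 6*H) + 1)**2 = (2*H*(3 + 5*H) + 1)**2 = (1 + 2*H*(3 + 5*H))**2)
-P(299) = -(1 + 2*299*(3 + 5*299))**2 = -(1 + 2*299*(3 + 1495))**2 = -(1 + 2*299*1498)**2 = -(1 + 895804)**2 = -1*895805**2 = -1*802466598025 = -802466598025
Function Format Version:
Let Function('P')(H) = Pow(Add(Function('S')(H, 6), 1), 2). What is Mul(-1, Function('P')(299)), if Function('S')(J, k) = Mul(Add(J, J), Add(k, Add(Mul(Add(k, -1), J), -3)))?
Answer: -802466598025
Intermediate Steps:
Function('S')(J, k) = Mul(2, J, Add(-3, k, Mul(J, Add(-1, k)))) (Function('S')(J, k) = Mul(Mul(2, J), Add(k, Add(Mul(Add(-1, k), J), -3))) = Mul(Mul(2, J), Add(k, Add(Mul(J, Add(-1, k)), -3))) = Mul(Mul(2, J), Add(k, Add(-3, Mul(J, Add(-1, k))))) = Mul(Mul(2, J), Add(-3, k, Mul(J, Add(-1, k)))) = Mul(2, J, Add(-3, k, Mul(J, Add(-1, k)))))
Function('P')(H) = Pow(Add(1, Mul(2, H, Add(3, Mul(5, H)))), 2) (Function('P')(H) = Pow(Add(Mul(2, H, Add(-3, 6, Mul(-1, H), Mul(H, 6))), 1), 2) = Pow(Add(Mul(2, H, Add(-3, 6, Mul(-1, H), Mul(6, H))), 1), 2) = Pow(Add(Mul(2, H, Add(3, Mul(5, H))), 1), 2) = Pow(Add(1, Mul(2, H, Add(3, Mul(5, H)))), 2))
Mul(-1, Function('P')(299)) = Mul(-1, Pow(Add(1, Mul(2, 299, Add(3, Mul(5, 299)))), 2)) = Mul(-1, Pow(Add(1, Mul(2, 299, Add(3, 1495))), 2)) = Mul(-1, Pow(Add(1, Mul(2, 299, 1498)), 2)) = Mul(-1, Pow(Add(1, 895804), 2)) = Mul(-1, Pow(895805, 2)) = Mul(-1, 802466598025) = -802466598025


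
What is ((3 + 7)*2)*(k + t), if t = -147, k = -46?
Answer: -3860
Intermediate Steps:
((3 + 7)*2)*(k + t) = ((3 + 7)*2)*(-46 - 147) = (10*2)*(-193) = 20*(-193) = -3860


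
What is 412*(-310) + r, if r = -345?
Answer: -128065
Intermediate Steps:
412*(-310) + r = 412*(-310) - 345 = -127720 - 345 = -128065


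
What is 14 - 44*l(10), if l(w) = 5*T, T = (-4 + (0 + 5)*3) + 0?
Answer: -2406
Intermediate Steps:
T = 11 (T = (-4 + 5*3) + 0 = (-4 + 15) + 0 = 11 + 0 = 11)
l(w) = 55 (l(w) = 5*11 = 55)
14 - 44*l(10) = 14 - 44*55 = 14 - 2420 = -2406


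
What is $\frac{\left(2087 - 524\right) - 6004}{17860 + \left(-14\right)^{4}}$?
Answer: $- \frac{4441}{56276} \approx -0.078915$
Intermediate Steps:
$\frac{\left(2087 - 524\right) - 6004}{17860 + \left(-14\right)^{4}} = \frac{1563 - 6004}{17860 + 38416} = - \frac{4441}{56276}$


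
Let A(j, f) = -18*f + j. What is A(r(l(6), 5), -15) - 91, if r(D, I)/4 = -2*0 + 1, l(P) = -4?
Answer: 183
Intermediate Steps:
r(D, I) = 4 (r(D, I) = 4*(-2*0 + 1) = 4*(0 + 1) = 4*1 = 4)
A(j, f) = j - 18*f
A(r(l(6), 5), -15) - 91 = (4 - 18*(-15)) - 91 = (4 + 270) - 91 = 274 - 91 = 183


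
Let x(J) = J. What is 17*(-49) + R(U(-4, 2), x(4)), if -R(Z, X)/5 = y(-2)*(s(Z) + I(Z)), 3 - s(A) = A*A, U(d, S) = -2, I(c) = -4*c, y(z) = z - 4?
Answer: -623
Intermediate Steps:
y(z) = -4 + z
s(A) = 3 - A² (s(A) = 3 - A*A = 3 - A²)
R(Z, X) = 90 - 120*Z - 30*Z² (R(Z, X) = -5*(-4 - 2)*((3 - Z²) - 4*Z) = -(-30)*(3 - Z² - 4*Z) = -5*(-18 + 6*Z² + 24*Z) = 90 - 120*Z - 30*Z²)
17*(-49) + R(U(-4, 2), x(4)) = 17*(-49) + (90 - 120*(-2) - 30*(-2)²) = -833 + (90 + 240 - 30*4) = -833 + (90 + 240 - 120) = -833 + 210 = -623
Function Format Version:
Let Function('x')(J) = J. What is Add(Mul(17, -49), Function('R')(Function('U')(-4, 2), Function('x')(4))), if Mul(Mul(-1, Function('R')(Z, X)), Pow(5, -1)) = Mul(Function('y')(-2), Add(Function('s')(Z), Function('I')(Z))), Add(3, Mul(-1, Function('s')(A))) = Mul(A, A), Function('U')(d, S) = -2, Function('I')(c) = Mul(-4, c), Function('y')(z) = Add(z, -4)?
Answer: -623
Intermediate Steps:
Function('y')(z) = Add(-4, z)
Function('s')(A) = Add(3, Mul(-1, Pow(A, 2))) (Function('s')(A) = Add(3, Mul(-1, Mul(A, A))) = Add(3, Mul(-1, Pow(A, 2))))
Function('R')(Z, X) = Add(90, Mul(-120, Z), Mul(-30, Pow(Z, 2))) (Function('R')(Z, X) = Mul(-5, Mul(Add(-4, -2), Add(Add(3, Mul(-1, Pow(Z, 2))), Mul(-4, Z)))) = Mul(-5, Mul(-6, Add(3, Mul(-1, Pow(Z, 2)), Mul(-4, Z)))) = Mul(-5, Add(-18, Mul(6, Pow(Z, 2)), Mul(24, Z))) = Add(90, Mul(-120, Z), Mul(-30, Pow(Z, 2))))
Add(Mul(17, -49), Function('R')(Function('U')(-4, 2), Function('x')(4))) = Add(Mul(17, -49), Add(90, Mul(-120, -2), Mul(-30, Pow(-2, 2)))) = Add(-833, Add(90, 240, Mul(-30, 4))) = Add(-833, Add(90, 240, -120)) = Add(-833, 210) = -623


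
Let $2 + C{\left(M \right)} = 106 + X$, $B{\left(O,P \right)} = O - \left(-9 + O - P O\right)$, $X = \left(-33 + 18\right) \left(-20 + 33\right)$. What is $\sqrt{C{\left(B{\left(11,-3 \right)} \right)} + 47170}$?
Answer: $3 \sqrt{5231} \approx 216.98$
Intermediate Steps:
$X = -195$ ($X = \left(-15\right) 13 = -195$)
$B{\left(O,P \right)} = 9 + O P$ ($B{\left(O,P \right)} = O - \left(-9 + O - O P\right) = O + \left(9 - O + O P\right) = 9 + O P$)
$C{\left(M \right)} = -91$ ($C{\left(M \right)} = -2 + \left(106 - 195\right) = -2 - 89 = -91$)
$\sqrt{C{\left(B{\left(11,-3 \right)} \right)} + 47170} = \sqrt{-91 + 47170} = \sqrt{47079} = 3 \sqrt{5231}$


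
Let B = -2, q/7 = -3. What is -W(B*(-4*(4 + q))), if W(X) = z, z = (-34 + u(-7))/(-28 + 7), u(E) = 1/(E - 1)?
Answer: -13/8 ≈ -1.6250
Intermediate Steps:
q = -21 (q = 7*(-3) = -21)
u(E) = 1/(-1 + E)
z = 13/8 (z = (-34 + 1/(-1 - 7))/(-28 + 7) = (-34 + 1/(-8))/(-21) = (-34 - ⅛)*(-1/21) = -273/8*(-1/21) = 13/8 ≈ 1.6250)
W(X) = 13/8
-W(B*(-4*(4 + q))) = -1*13/8 = -13/8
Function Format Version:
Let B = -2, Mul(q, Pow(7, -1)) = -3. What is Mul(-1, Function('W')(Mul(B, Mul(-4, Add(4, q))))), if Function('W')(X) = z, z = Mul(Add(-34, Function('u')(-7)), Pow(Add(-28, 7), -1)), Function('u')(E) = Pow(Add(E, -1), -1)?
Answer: Rational(-13, 8) ≈ -1.6250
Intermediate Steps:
q = -21 (q = Mul(7, -3) = -21)
Function('u')(E) = Pow(Add(-1, E), -1)
z = Rational(13, 8) (z = Mul(Add(-34, Pow(Add(-1, -7), -1)), Pow(Add(-28, 7), -1)) = Mul(Add(-34, Pow(-8, -1)), Pow(-21, -1)) = Mul(Add(-34, Rational(-1, 8)), Rational(-1, 21)) = Mul(Rational(-273, 8), Rational(-1, 21)) = Rational(13, 8) ≈ 1.6250)
Function('W')(X) = Rational(13, 8)
Mul(-1, Function('W')(Mul(B, Mul(-4, Add(4, q))))) = Mul(-1, Rational(13, 8)) = Rational(-13, 8)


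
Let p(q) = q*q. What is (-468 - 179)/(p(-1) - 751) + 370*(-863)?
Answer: -239481853/750 ≈ -3.1931e+5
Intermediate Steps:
p(q) = q²
(-468 - 179)/(p(-1) - 751) + 370*(-863) = (-468 - 179)/((-1)² - 751) + 370*(-863) = -647/(1 - 751) - 319310 = -647/(-750) - 319310 = -647*(-1/750) - 319310 = 647/750 - 319310 = -239481853/750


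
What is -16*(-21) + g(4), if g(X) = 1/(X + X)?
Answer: 2689/8 ≈ 336.13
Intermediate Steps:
g(X) = 1/(2*X)
-16*(-21) + g(4) = -16*(-21) + (1/2)/4 = 336 + (1/2)*(1/4) = 336 + 1/8 = 2689/8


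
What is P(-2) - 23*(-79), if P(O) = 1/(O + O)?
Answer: 7267/4 ≈ 1816.8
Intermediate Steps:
P(O) = 1/(2*O)
P(-2) - 23*(-79) = (½)/(-2) - 23*(-79) = (½)*(-½) + 1817 = -¼ + 1817 = 7267/4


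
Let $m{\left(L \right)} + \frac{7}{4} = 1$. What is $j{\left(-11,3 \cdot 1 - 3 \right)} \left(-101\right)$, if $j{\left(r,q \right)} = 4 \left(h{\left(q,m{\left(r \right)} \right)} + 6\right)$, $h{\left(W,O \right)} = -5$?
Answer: $-404$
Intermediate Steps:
$m{\left(L \right)} = - \frac{3}{4}$ ($m{\left(L \right)} = - \frac{7}{4} + 1 = - \frac{3}{4}$)
$j{\left(r,q \right)} = 4$ ($j{\left(r,q \right)} = 4 \left(-5 + 6\right) = 4 \cdot 1 = 4$)
$j{\left(-11,3 \cdot 1 - 3 \right)} \left(-101\right) = 4 \left(-101\right) = -404$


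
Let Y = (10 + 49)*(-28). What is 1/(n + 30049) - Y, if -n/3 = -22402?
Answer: 160665261/97255 ≈ 1652.0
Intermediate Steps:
n = 67206 (n = -3*(-22402) = 67206)
Y = -1652 (Y = 59*(-28) = -1652)
1/(n + 30049) - Y = 1/(67206 + 30049) - 1*(-1652) = 1/97255 + 1652 = 160665261/97255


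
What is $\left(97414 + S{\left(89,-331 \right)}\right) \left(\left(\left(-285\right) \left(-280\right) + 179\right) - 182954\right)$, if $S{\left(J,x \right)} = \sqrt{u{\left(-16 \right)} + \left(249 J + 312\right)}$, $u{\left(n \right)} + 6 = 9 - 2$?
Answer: $-10031206650 - 102975 \sqrt{22474} \approx -1.0047 \cdot 10^{10}$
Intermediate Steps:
$u{\left(n \right)} = 1$ ($u{\left(n \right)} = -6 + \left(9 - 2\right) = -6 + 7 = 1$)
$S{\left(J,x \right)} = \sqrt{313 + 249 J}$ ($S{\left(J,x \right)} = \sqrt{1 + \left(249 J + 312\right)} = \sqrt{1 + \left(312 + 249 J\right)} = \sqrt{313 + 249 J}$)
$\left(97414 + S{\left(89,-331 \right)}\right) \left(\left(\left(-285\right) \left(-280\right) + 179\right) - 182954\right) = \left(97414 + \sqrt{313 + 249 \cdot 89}\right) \left(\left(\left(-285\right) \left(-280\right) + 179\right) - 182954\right) = \left(97414 + \sqrt{313 + 22161}\right) \left(\left(79800 + 179\right) - 182954\right) = \left(97414 + \sqrt{22474}\right) \left(79979 - 182954\right) = \left(97414 + \sqrt{22474}\right) \left(-102975\right) = -10031206650 - 102975 \sqrt{22474}$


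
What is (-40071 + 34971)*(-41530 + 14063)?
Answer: 140081700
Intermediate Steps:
(-40071 + 34971)*(-41530 + 14063) = -5100*(-27467) = 140081700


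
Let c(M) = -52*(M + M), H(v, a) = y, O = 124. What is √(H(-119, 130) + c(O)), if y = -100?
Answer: 114*I ≈ 114.0*I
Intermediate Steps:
H(v, a) = -100
c(M) = -104*M
√(H(-119, 130) + c(O)) = √(-100 - 104*124) = √(-100 - 12896) = √(-12996) = 114*I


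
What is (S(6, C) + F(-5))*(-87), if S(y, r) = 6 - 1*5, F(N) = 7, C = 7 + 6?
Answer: -696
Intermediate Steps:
C = 13
S(y, r) = 1 (S(y, r) = 6 - 5 = 1)
(S(6, C) + F(-5))*(-87) = (1 + 7)*(-87) = 8*(-87) = -696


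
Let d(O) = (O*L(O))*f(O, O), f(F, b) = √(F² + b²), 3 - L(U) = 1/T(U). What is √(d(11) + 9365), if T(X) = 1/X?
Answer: √(9365 - 968*√2) ≈ 89.421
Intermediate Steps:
T(X) = 1/X
L(U) = 3 - U (L(U) = 3 - 1/(1/U) = 3 - U)
d(O) = O*√2*√(O²)*(3 - O) (d(O) = (O*(3 - O))*√(O² + O²) = (O*(3 - O))*√(2*O²) = (O*(3 - O))*(√2*√(O²)) = O*√2*√(O²)*(3 - O))
√(d(11) + 9365) = √(11*√2*√(11²)*(3 - 1*11) + 9365) = √(11*√2*√121*(3 - 11) + 9365) = √(11*√2*11*(-8) + 9365) = √(-968*√2 + 9365) = √(9365 - 968*√2)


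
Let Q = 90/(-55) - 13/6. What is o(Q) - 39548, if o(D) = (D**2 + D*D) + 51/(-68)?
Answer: -172148353/4356 ≈ -39520.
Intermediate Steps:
Q = -251/66 (Q = 90*(-1/55) - 13*1/6 = -18/11 - 13/6 = -251/66 ≈ -3.8030)
o(D) = -3/4 + 2*D**2 (o(D) = (D**2 + D**2) + 51*(-1/68) = 2*D**2 - 3/4 = -3/4 + 2*D**2)
o(Q) - 39548 = (-3/4 + 2*(-251/66)**2) - 39548 = (-3/4 + 2*(63001/4356)) - 39548 = (-3/4 + 63001/2178) - 39548 = 122735/4356 - 39548 = -172148353/4356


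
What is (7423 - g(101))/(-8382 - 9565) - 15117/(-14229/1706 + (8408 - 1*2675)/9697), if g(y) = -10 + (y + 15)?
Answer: 1495759837081021/766923856635 ≈ 1950.3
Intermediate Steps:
g(y) = 5 + y (g(y) = -10 + (15 + y) = 5 + y)
(7423 - g(101))/(-8382 - 9565) - 15117/(-14229/1706 + (8408 - 1*2675)/9697) = (7423 - (5 + 101))/(-8382 - 9565) - 15117/(-14229/1706 + (8408 - 1*2675)/9697) = (7423 - 1*106)/(-17947) - 15117/(-14229*1/1706 + (8408 - 2675)*(1/9697)) = (7423 - 106)*(-1/17947) - 15117/(-14229/1706 + 5733*(1/9697)) = 7317*(-1/17947) - 15117/(-14229/1706 + 5733/9697) = -7317/17947 - 15117/(-128198115/16543082) = -7317/17947 - 15117*(-16543082/128198115) = -7317/17947 + 83360590198/42732705 = 1495759837081021/766923856635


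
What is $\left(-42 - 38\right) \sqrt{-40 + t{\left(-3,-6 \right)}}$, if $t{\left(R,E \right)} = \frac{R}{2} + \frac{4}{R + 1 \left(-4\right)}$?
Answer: $- \frac{40 i \sqrt{8246}}{7} \approx - 518.9 i$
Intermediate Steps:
$t{\left(R,E \right)} = \frac{R}{2} + \frac{4}{-4 + R}$ ($t{\left(R,E \right)} = R \frac{1}{2} + \frac{4}{R - 4} = \frac{R}{2} + \frac{4}{-4 + R}$)
$\left(-42 - 38\right) \sqrt{-40 + t{\left(-3,-6 \right)}} = \left(-42 - 38\right) \sqrt{-40 + \frac{8 + \left(-3\right)^{2} - -12}{2 \left(-4 - 3\right)}} = - 80 \sqrt{-40 + \frac{8 + 9 + 12}{2 \left(-7\right)}} = - 80 \sqrt{-40 + \frac{1}{2} \left(- \frac{1}{7}\right) 29} = - 80 \sqrt{-40 - \frac{29}{14}} = - 80 \sqrt{- \frac{589}{14}} = - 80 \frac{i \sqrt{8246}}{14} = - \frac{40 i \sqrt{8246}}{7}$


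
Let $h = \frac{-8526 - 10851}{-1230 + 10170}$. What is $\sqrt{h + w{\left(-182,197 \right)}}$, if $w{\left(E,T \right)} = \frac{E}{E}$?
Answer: $\frac{7 i \sqrt{52895}}{1490} \approx 1.0805 i$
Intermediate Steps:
$w{\left(E,T \right)} = 1$
$h = - \frac{6459}{2980}$ ($h = - \frac{19377}{8940} = \left(-19377\right) \frac{1}{8940} = - \frac{6459}{2980} \approx -2.1674$)
$\sqrt{h + w{\left(-182,197 \right)}} = \sqrt{- \frac{6459}{2980} + 1} = \sqrt{- \frac{3479}{2980}} = \frac{7 i \sqrt{52895}}{1490}$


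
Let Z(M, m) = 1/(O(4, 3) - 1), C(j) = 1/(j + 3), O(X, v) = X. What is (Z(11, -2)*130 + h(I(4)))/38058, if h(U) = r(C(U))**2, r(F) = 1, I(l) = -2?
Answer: 133/114174 ≈ 0.0011649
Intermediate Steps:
C(j) = 1/(3 + j)
h(U) = 1 (h(U) = 1**2 = 1)
Z(M, m) = 1/3 (Z(M, m) = 1/(4 - 1) = 1/3)
(Z(11, -2)*130 + h(I(4)))/38058 = ((1/3)*130 + 1)/38058 = (130/3 + 1)*(1/38058) = (133/3)*(1/38058) = 133/114174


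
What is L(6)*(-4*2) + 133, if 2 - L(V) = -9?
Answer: 45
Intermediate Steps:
L(V) = 11 (L(V) = 2 - 1*(-9) = 2 + 9 = 11)
L(6)*(-4*2) + 133 = 11*(-4*2) + 133 = 11*(-8) + 133 = -88 + 133 = 45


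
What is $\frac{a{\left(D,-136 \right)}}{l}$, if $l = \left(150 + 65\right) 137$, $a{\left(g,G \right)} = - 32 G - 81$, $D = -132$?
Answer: $\frac{4271}{29455} \approx 0.145$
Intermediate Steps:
$a{\left(g,G \right)} = -81 - 32 G$
$l = 29455$ ($l = 215 \cdot 137 = 29455$)
$\frac{a{\left(D,-136 \right)}}{l} = \frac{-81 - -4352}{29455} = \left(-81 + 4352\right) \frac{1}{29455} = 4271 \cdot \frac{1}{29455} = \frac{4271}{29455}$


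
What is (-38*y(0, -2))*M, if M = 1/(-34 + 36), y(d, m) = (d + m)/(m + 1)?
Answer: -38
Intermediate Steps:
y(d, m) = (d + m)/(1 + m)
M = 1/2 ≈ 0.50000
(-38*y(0, -2))*M = -38*(0 - 2)/(1 - 2)*(1/2) = -38*(-2)/(-1)*(1/2) = -(-38)*(-2)*(1/2) = -38*2*(1/2) = -76*1/2 = -38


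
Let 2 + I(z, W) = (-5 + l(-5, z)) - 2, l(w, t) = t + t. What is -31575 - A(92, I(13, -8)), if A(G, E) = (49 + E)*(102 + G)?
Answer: -44379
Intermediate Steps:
l(w, t) = 2*t
I(z, W) = -9 + 2*z (I(z, W) = -2 + ((-5 + 2*z) - 2) = -2 + (-7 + 2*z) = -9 + 2*z)
-31575 - A(92, I(13, -8)) = -31575 - (4998 + 49*92 + 102*(-9 + 2*13) + (-9 + 2*13)*92) = -31575 - (4998 + 4508 + 102*(-9 + 26) + (-9 + 26)*92) = -31575 - (4998 + 4508 + 102*17 + 17*92) = -31575 - (4998 + 4508 + 1734 + 1564) = -31575 - 1*12804 = -31575 - 12804 = -44379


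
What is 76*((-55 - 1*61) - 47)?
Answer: -12388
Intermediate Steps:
76*((-55 - 1*61) - 47) = 76*((-55 - 61) - 47) = 76*(-116 - 47) = 76*(-163) = -12388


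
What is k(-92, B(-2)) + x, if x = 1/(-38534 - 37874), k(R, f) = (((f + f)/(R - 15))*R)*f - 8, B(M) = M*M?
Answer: 159539797/8175656 ≈ 19.514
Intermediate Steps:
B(M) = M**2
k(R, f) = -8 + 2*R*f**2/(-15 + R) (k(R, f) = (((2*f)/(-15 + R))*R)*f - 8 = ((2*f/(-15 + R))*R)*f - 8 = (2*R*f/(-15 + R))*f - 8 = 2*R*f**2/(-15 + R) - 8 = -8 + 2*R*f**2/(-15 + R))
x = -1/76408 (x = 1/(-76408) = -1/76408 ≈ -1.3088e-5)
k(-92, B(-2)) + x = 2*(60 - 4*(-92) - 92*((-2)**2)**2)/(-15 - 92) - 1/76408 = 2*(60 + 368 - 92*4**2)/(-107) - 1/76408 = 2*(-1/107)*(60 + 368 - 92*16) - 1/76408 = 2*(-1/107)*(60 + 368 - 1472) - 1/76408 = 2*(-1/107)*(-1044) - 1/76408 = 2088/107 - 1/76408 = 159539797/8175656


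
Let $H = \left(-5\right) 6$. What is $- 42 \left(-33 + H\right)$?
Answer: $2646$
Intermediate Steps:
$H = -30$
$- 42 \left(-33 + H\right) = - 42 \left(-33 - 30\right) = \left(-42\right) \left(-63\right) = 2646$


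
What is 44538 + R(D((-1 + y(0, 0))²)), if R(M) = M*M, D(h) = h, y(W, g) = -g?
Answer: 44539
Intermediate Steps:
R(M) = M²
44538 + R(D((-1 + y(0, 0))²)) = 44538 + ((-1 - 1*0)²)² = 44538 + ((-1 + 0)²)² = 44538 + ((-1)²)² = 44538 + 1² = 44538 + 1 = 44539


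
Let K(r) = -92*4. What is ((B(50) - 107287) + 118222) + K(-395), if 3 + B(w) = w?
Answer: 10614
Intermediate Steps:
K(r) = -368
B(w) = -3 + w
((B(50) - 107287) + 118222) + K(-395) = (((-3 + 50) - 107287) + 118222) - 368 = ((47 - 107287) + 118222) - 368 = (-107240 + 118222) - 368 = 10982 - 368 = 10614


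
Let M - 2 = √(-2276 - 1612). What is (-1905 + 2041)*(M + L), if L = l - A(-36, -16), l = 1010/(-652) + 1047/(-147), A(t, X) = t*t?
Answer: -1415003500/7987 + 4896*I*√3 ≈ -1.7716e+5 + 8480.1*I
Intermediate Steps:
M = 2 + 36*I*√3 (M = 2 + √(-2276 - 1612) = 2 + √(-3888) = 2 + 36*I*√3 ≈ 2.0 + 62.354*I)
A(t, X) = t²
l = -138519/15974 (l = 1010*(-1/652) + 1047*(-1/147) = -505/326 - 349/49 = -138519/15974 ≈ -8.6715)
L = -20840823/15974 (L = -138519/15974 - 1*(-36)² = -138519/15974 - 1*1296 = -138519/15974 - 1296 = -20840823/15974 ≈ -1304.7)
(-1905 + 2041)*(M + L) = (-1905 + 2041)*((2 + 36*I*√3) - 20840823/15974) = 136*(-20808875/15974 + 36*I*√3) = -1415003500/7987 + 4896*I*√3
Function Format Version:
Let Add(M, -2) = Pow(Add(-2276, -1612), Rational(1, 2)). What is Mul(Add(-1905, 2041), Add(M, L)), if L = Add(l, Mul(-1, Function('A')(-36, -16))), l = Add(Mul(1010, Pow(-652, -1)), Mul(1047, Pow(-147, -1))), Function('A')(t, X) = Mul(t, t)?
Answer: Add(Rational(-1415003500, 7987), Mul(4896, I, Pow(3, Rational(1, 2)))) ≈ Add(-1.7716e+5, Mul(8480.1, I))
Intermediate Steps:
M = Add(2, Mul(36, I, Pow(3, Rational(1, 2)))) (M = Add(2, Pow(Add(-2276, -1612), Rational(1, 2))) = Add(2, Pow(-3888, Rational(1, 2))) = Add(2, Mul(36, I, Pow(3, Rational(1, 2)))) ≈ Add(2.0000, Mul(62.354, I)))
Function('A')(t, X) = Pow(t, 2)
l = Rational(-138519, 15974) (l = Add(Mul(1010, Rational(-1, 652)), Mul(1047, Rational(-1, 147))) = Add(Rational(-505, 326), Rational(-349, 49)) = Rational(-138519, 15974) ≈ -8.6715)
L = Rational(-20840823, 15974) (L = Add(Rational(-138519, 15974), Mul(-1, Pow(-36, 2))) = Add(Rational(-138519, 15974), Mul(-1, 1296)) = Add(Rational(-138519, 15974), -1296) = Rational(-20840823, 15974) ≈ -1304.7)
Mul(Add(-1905, 2041), Add(M, L)) = Mul(Add(-1905, 2041), Add(Add(2, Mul(36, I, Pow(3, Rational(1, 2)))), Rational(-20840823, 15974))) = Mul(136, Add(Rational(-20808875, 15974), Mul(36, I, Pow(3, Rational(1, 2))))) = Add(Rational(-1415003500, 7987), Mul(4896, I, Pow(3, Rational(1, 2))))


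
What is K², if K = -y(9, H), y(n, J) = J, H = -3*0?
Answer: 0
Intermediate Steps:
H = 0
K = 0 (K = -1*0 = 0)
K² = 0² = 0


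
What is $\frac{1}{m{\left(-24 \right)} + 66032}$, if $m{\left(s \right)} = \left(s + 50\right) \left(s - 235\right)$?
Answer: $\frac{1}{59298} \approx 1.6864 \cdot 10^{-5}$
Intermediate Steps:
$m{\left(s \right)} = \left(-235 + s\right) \left(50 + s\right)$ ($m{\left(s \right)} = \left(50 + s\right) \left(-235 + s\right) = \left(-235 + s\right) \left(50 + s\right)$)
$\frac{1}{m{\left(-24 \right)} + 66032} = \frac{1}{\left(-11750 + \left(-24\right)^{2} - -4440\right) + 66032} = \frac{1}{\left(-11750 + 576 + 4440\right) + 66032} = \frac{1}{-6734 + 66032} = \frac{1}{59298}$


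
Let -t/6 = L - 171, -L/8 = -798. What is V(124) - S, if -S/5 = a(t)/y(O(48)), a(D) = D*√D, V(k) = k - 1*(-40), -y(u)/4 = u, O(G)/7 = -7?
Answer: 164 - 279585*I*√4142/98 ≈ 164.0 - 1.8361e+5*I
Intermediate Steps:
L = 6384 (L = -8*(-798) = 6384)
O(G) = -49 (O(G) = 7*(-7) = -49)
y(u) = -4*u
t = -37278 (t = -6*(6384 - 171) = -6*6213 = -37278)
V(k) = 40 + k (V(k) = k + 40 = 40 + k)
a(D) = D^(3/2)
S = 279585*I*√4142/98 (S = -5*(-37278)^(3/2)/((-4*(-49))) = -5*(-111834*I*√4142)/196 = -(-279585)*I*√4142/98 = 279585*I*√4142/98 ≈ 1.8361e+5*I)
V(124) - S = (40 + 124) - 279585*I*√4142/98 = 164 - 279585*I*√4142/98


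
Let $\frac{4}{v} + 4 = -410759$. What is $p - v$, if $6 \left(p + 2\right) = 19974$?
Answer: $\frac{1366608505}{410763} \approx 3327.0$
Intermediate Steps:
$p = 3327$ ($p = -2 + \frac{1}{6} \cdot 19974 = -2 + 3329 = 3327$)
$v = - \frac{4}{410763}$ ($v = \frac{4}{-4 - 410759} = \frac{4}{-410763} = 4 \left(- \frac{1}{410763}\right) = - \frac{4}{410763} \approx -9.738 \cdot 10^{-6}$)
$p - v = 3327 - - \frac{4}{410763} = 3327 + \frac{4}{410763} = \frac{1366608505}{410763}$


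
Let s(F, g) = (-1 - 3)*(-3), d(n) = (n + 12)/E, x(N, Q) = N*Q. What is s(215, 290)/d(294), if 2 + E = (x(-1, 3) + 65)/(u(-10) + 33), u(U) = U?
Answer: 32/1173 ≈ 0.027280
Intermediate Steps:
E = 16/23 (E = -2 + (-1*3 + 65)/(-10 + 33) = -2 + (-3 + 65)/23 = -2 + 62*(1/23) = -2 + 62/23 = 16/23 ≈ 0.69565)
d(n) = 69/4 + 23*n/16 (d(n) = (n + 12)/(16/23) = (12 + n)*(23/16) = 69/4 + 23*n/16)
s(F, g) = 12 (s(F, g) = -4*(-3) = 12)
s(215, 290)/d(294) = 12/(69/4 + (23/16)*294) = 12/(69/4 + 3381/8) = 12/(3519/8) = 12*(8/3519) = 32/1173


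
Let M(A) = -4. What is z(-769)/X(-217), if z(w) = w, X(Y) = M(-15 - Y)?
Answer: 769/4 ≈ 192.25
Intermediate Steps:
X(Y) = -4
z(-769)/X(-217) = -769/(-4) = -769*(-1/4) = 769/4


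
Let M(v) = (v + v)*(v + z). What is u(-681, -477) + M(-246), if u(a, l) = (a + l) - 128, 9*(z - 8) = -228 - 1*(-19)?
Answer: 381706/3 ≈ 1.2724e+5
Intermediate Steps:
z = -137/9 (z = 8 + (-228 - 1*(-19))/9 = 8 + (-228 + 19)/9 = 8 + (1/9)*(-209) = 8 - 209/9 = -137/9 ≈ -15.222)
M(v) = 2*v*(-137/9 + v) (M(v) = (v + v)*(v - 137/9) = (2*v)*(-137/9 + v) = 2*v*(-137/9 + v))
u(a, l) = -128 + a + l
u(-681, -477) + M(-246) = (-128 - 681 - 477) + (2/9)*(-246)*(-137 + 9*(-246)) = -1286 + (2/9)*(-246)*(-137 - 2214) = -1286 + (2/9)*(-246)*(-2351) = -1286 + 385564/3 = 381706/3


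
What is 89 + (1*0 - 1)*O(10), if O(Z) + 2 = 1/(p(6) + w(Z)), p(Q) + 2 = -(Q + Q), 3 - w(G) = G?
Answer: 1912/21 ≈ 91.048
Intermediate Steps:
w(G) = 3 - G
p(Q) = -2 - 2*Q (p(Q) = -2 - (Q + Q) = -2 - 2*Q)
O(Z) = -2 + 1/(-11 - Z) (O(Z) = -2 + 1/((-2 - 2*6) + (3 - Z)) = -2 + 1/((-2 - 12) + (3 - Z)) = -2 + 1/(-14 + (3 - Z)) = -2 + 1/(-11 - Z))
89 + (1*0 - 1)*O(10) = 89 + (1*0 - 1)*((-23 - 2*10)/(11 + 10)) = 89 + (0 - 1)*((-23 - 20)/21) = 89 - (-43)/21 = 89 - 1*(-43/21) = 89 + 43/21 = 1912/21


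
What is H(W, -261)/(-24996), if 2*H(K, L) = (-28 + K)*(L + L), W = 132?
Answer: 2262/2083 ≈ 1.0859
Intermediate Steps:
H(K, L) = L*(-28 + K) (H(K, L) = ((-28 + K)*(L + L))/2 = ((-28 + K)*(2*L))/2 = (2*L*(-28 + K))/2 = L*(-28 + K))
H(W, -261)/(-24996) = -261*(-28 + 132)/(-24996) = -261*104*(-1/24996) = -27144*(-1/24996) = 2262/2083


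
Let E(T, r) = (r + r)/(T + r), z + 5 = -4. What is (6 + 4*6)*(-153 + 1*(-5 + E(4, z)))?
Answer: -4632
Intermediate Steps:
z = -9 (z = -5 - 4 = -9)
E(T, r) = 2*r/(T + r) (E(T, r) = (2*r)/(T + r) = 2*r/(T + r))
(6 + 4*6)*(-153 + 1*(-5 + E(4, z))) = (6 + 4*6)*(-153 + 1*(-5 + 2*(-9)/(4 - 9))) = (6 + 24)*(-153 + 1*(-5 + 2*(-9)/(-5))) = 30*(-153 + 1*(-5 + 2*(-9)*(-1/5))) = 30*(-153 + 1*(-5 + 18/5)) = 30*(-153 + 1*(-7/5)) = 30*(-153 - 7/5) = 30*(-772/5) = -4632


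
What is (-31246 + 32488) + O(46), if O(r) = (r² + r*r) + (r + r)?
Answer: 5566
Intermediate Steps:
O(r) = 2*r + 2*r² (O(r) = (r² + r²) + 2*r = 2*r² + 2*r = 2*r + 2*r²)
(-31246 + 32488) + O(46) = (-31246 + 32488) + 2*46*(1 + 46) = 1242 + 2*46*47 = 1242 + 4324 = 5566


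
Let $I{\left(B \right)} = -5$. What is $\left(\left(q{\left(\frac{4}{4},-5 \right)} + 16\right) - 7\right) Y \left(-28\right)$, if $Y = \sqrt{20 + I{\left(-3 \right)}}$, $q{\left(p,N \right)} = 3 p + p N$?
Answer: $- 196 \sqrt{15} \approx -759.1$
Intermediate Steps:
$q{\left(p,N \right)} = 3 p + N p$
$Y = \sqrt{15}$ ($Y = \sqrt{20 - 5} = \sqrt{15} \approx 3.873$)
$\left(\left(q{\left(\frac{4}{4},-5 \right)} + 16\right) - 7\right) Y \left(-28\right) = \left(\left(\frac{4}{4} \left(3 - 5\right) + 16\right) - 7\right) \sqrt{15} \left(-28\right) = \left(\left(4 \cdot \frac{1}{4} \left(-2\right) + 16\right) - 7\right) \sqrt{15} \left(-28\right) = \left(\left(1 \left(-2\right) + 16\right) - 7\right) \sqrt{15} \left(-28\right) = \left(\left(-2 + 16\right) - 7\right) \sqrt{15} \left(-28\right) = \left(14 - 7\right) \sqrt{15} \left(-28\right) = 7 \sqrt{15} \left(-28\right) = - 196 \sqrt{15}$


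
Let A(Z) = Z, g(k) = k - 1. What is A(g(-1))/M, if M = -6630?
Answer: 1/3315 ≈ 0.00030166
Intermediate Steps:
g(k) = -1 + k
A(g(-1))/M = (-1 - 1)/(-6630) = -2*(-1/6630) = 1/3315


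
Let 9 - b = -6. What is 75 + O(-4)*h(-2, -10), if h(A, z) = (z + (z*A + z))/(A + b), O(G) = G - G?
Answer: 75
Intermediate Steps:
b = 15 (b = 9 - 1*(-6) = 9 + 6 = 15)
O(G) = 0
h(A, z) = (2*z + A*z)/(15 + A) (h(A, z) = (z + (z*A + z))/(A + 15) = (z + (A*z + z))/(15 + A) = (z + (z + A*z))/(15 + A) = (2*z + A*z)/(15 + A))
75 + O(-4)*h(-2, -10) = 75 + 0*(-10*(2 - 2)/(15 - 2)) = 75 + 0*(-10*0/13) = 75 + 0*(-10*1/13*0) = 75 + 0*0 = 75 + 0 = 75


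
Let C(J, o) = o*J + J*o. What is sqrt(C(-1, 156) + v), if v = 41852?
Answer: 2*sqrt(10385) ≈ 203.81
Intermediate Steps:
C(J, o) = 2*J*o (C(J, o) = J*o + J*o = 2*J*o)
sqrt(C(-1, 156) + v) = sqrt(2*(-1)*156 + 41852) = sqrt(-312 + 41852) = sqrt(41540) = 2*sqrt(10385)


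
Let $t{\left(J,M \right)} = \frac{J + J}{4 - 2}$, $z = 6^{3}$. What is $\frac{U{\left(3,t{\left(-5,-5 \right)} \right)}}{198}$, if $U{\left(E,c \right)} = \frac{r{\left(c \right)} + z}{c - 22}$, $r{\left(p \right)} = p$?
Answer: $- \frac{211}{5346} \approx -0.039469$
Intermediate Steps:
$z = 216$
$t{\left(J,M \right)} = J$ ($t{\left(J,M \right)} = \frac{2 J}{2} = 2 J \frac{1}{2} = J$)
$U{\left(E,c \right)} = \frac{216 + c}{-22 + c}$ ($U{\left(E,c \right)} = \frac{c + 216}{c - 22} = \frac{216 + c}{-22 + c}$)
$\frac{U{\left(3,t{\left(-5,-5 \right)} \right)}}{198} = \frac{\frac{1}{-22 - 5} \left(216 - 5\right)}{198} = \frac{1}{-27} \cdot 211 \cdot \frac{1}{198} = \left(- \frac{1}{27}\right) 211 \cdot \frac{1}{198} = \left(- \frac{211}{27}\right) \frac{1}{198} = - \frac{211}{5346}$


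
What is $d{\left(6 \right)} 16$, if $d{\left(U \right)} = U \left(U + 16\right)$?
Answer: $2112$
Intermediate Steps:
$d{\left(U \right)} = U \left(16 + U\right)$
$d{\left(6 \right)} 16 = 6 \left(16 + 6\right) 16 = 6 \cdot 22 \cdot 16 = 132 \cdot 16 = 2112$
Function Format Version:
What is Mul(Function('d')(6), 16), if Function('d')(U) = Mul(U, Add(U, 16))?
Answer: 2112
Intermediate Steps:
Function('d')(U) = Mul(U, Add(16, U))
Mul(Function('d')(6), 16) = Mul(Mul(6, Add(16, 6)), 16) = Mul(Mul(6, 22), 16) = Mul(132, 16) = 2112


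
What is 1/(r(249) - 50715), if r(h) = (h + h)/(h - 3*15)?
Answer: -34/1724227 ≈ -1.9719e-5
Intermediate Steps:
r(h) = 2*h/(-45 + h) (r(h) = (2*h)/(h - 45) = (2*h)/(-45 + h) = 2*h/(-45 + h))
1/(r(249) - 50715) = 1/(2*249/(-45 + 249) - 50715) = 1/(2*249/204 - 50715) = 1/(2*249*(1/204) - 50715) = 1/(83/34 - 50715) = 1/(-1724227/34) = -34/1724227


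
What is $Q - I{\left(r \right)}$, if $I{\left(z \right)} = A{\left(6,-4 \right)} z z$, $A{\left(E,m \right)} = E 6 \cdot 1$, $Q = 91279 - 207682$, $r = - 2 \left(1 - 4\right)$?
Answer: $-117699$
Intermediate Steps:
$r = 6$ ($r = \left(-2\right) \left(-3\right) = 6$)
$Q = -116403$
$A{\left(E,m \right)} = 6 E$ ($A{\left(E,m \right)} = 6 E 1 = 6 E$)
$I{\left(z \right)} = 36 z^{2}$ ($I{\left(z \right)} = 6 \cdot 6 z z = 36 z z = 36 z^{2}$)
$Q - I{\left(r \right)} = -116403 - 36 \cdot 6^{2} = -116403 - 36 \cdot 36 = -116403 - 1296 = -117699$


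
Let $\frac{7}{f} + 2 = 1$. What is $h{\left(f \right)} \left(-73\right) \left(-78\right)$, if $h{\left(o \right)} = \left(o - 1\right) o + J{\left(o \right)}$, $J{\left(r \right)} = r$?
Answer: $279006$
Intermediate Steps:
$f = -7$ ($f = \frac{7}{-2 + 1} = \frac{7}{-1} = 7 \left(-1\right) = -7$)
$h{\left(o \right)} = o + o \left(-1 + o\right)$ ($h{\left(o \right)} = \left(o - 1\right) o + o = \left(-1 + o\right) o + o = o \left(-1 + o\right) + o = o + o \left(-1 + o\right)$)
$h{\left(f \right)} \left(-73\right) \left(-78\right) = \left(-7\right)^{2} \left(-73\right) \left(-78\right) = 49 \left(-73\right) \left(-78\right) = \left(-3577\right) \left(-78\right) = 279006$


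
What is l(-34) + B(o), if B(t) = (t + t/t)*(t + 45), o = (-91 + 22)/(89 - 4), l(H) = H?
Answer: -185554/7225 ≈ -25.682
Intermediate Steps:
o = -69/85 ≈ -0.81176
B(t) = (1 + t)*(45 + t) (B(t) = (t + 1)*(45 + t) = (1 + t)*(45 + t))
l(-34) + B(o) = -34 + (45 + (-69/85)² + 46*(-69/85)) = -34 + (45 + 4761/7225 - 3174/85) = -34 + 60096/7225 = -185554/7225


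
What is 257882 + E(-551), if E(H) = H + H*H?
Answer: 560932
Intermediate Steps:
E(H) = H + H**2
257882 + E(-551) = 257882 - 551*(1 - 551) = 257882 - 551*(-550) = 257882 + 303050 = 560932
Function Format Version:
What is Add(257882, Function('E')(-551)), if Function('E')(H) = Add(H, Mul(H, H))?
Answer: 560932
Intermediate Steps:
Function('E')(H) = Add(H, Pow(H, 2))
Add(257882, Function('E')(-551)) = Add(257882, Mul(-551, Add(1, -551))) = Add(257882, Mul(-551, -550)) = Add(257882, 303050) = 560932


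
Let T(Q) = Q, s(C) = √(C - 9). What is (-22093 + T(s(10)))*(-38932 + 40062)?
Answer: -24963960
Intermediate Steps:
s(C) = √(-9 + C)
(-22093 + T(s(10)))*(-38932 + 40062) = (-22093 + √(-9 + 10))*(-38932 + 40062) = (-22093 + √1)*1130 = (-22093 + 1)*1130 = -22092*1130 = -24963960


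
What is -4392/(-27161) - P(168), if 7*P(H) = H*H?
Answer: -109508760/27161 ≈ -4031.8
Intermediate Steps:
P(H) = H**2/7 (P(H) = (H*H)/7 = H**2/7)
-4392/(-27161) - P(168) = -4392/(-27161) - 168**2/7 = -4392*(-1/27161) - 28224/7 = 4392/27161 - 1*4032 = 4392/27161 - 4032 = -109508760/27161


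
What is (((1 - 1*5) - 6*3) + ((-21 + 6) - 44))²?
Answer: 6561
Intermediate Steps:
(((1 - 1*5) - 6*3) + ((-21 + 6) - 44))² = (((1 - 5) - 18) + (-15 - 44))² = ((-4 - 18) - 59)² = (-22 - 59)² = (-81)² = 6561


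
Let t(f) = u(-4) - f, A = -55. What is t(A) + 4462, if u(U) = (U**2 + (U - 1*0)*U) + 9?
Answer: 4558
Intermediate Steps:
u(U) = 9 + 2*U**2 (u(U) = (U**2 + (U + 0)*U) + 9 = (U**2 + U*U) + 9 = (U**2 + U**2) + 9 = 2*U**2 + 9 = 9 + 2*U**2)
t(f) = 41 - f (t(f) = (9 + 2*(-4)**2) - f = (9 + 2*16) - f = (9 + 32) - f = 41 - f)
t(A) + 4462 = (41 - 1*(-55)) + 4462 = (41 + 55) + 4462 = 96 + 4462 = 4558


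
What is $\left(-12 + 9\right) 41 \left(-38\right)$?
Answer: $4674$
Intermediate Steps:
$\left(-12 + 9\right) 41 \left(-38\right) = \left(-3\right) 41 \left(-38\right) = \left(-123\right) \left(-38\right) = 4674$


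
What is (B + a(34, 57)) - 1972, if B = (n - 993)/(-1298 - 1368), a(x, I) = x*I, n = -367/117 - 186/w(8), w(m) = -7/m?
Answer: -36797848/1091727 ≈ -33.706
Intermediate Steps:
n = 171527/819 (n = -367/117 - 186/((-7/8)) = -367*1/117 - 186/((-7*⅛)) = -367/117 - 186/(-7/8) = -367/117 - 186*(-8/7) = -367/117 + 1488/7 = 171527/819 ≈ 209.43)
a(x, I) = I*x
B = 320870/1091727 (B = (171527/819 - 993)/(-1298 - 1368) = -641740/819/(-2666) = -641740/819*(-1/2666) = 320870/1091727 ≈ 0.29391)
(B + a(34, 57)) - 1972 = (320870/1091727 + 57*34) - 1972 = (320870/1091727 + 1938) - 1972 = 2116087796/1091727 - 1972 = -36797848/1091727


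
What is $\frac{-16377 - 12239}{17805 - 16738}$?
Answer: $- \frac{28616}{1067} \approx -26.819$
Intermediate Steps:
$\frac{-16377 - 12239}{17805 - 16738} = - \frac{28616}{1067}$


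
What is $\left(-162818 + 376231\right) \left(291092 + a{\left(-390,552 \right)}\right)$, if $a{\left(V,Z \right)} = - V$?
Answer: $62206048066$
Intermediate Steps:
$\left(-162818 + 376231\right) \left(291092 + a{\left(-390,552 \right)}\right) = \left(-162818 + 376231\right) \left(291092 - -390\right) = 213413 \left(291092 + 390\right) = 213413 \cdot 291482 = 62206048066$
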